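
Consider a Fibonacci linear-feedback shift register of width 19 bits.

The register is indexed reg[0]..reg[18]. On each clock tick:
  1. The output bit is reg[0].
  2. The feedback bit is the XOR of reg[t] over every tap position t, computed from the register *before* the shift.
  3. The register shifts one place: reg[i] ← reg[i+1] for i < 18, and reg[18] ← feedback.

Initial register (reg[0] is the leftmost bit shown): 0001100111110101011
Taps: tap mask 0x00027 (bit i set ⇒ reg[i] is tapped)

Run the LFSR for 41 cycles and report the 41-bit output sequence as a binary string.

00011001111101010110111001101100111110001

k : reg_k → out_k, fb_k
0: 0001100111110101011 → 0, fb=0
1: 0011001111101010110 → 0, fb=1
2: 0110011111010101101 → 0, fb=1
3: 1100111110101011011 → 1, fb=1
4: 1001111101010110111 → 1, fb=0
5: 0011111010101101110 → 0, fb=0
6: 0111110101011011100 → 0, fb=1
7: 1111101010110111001 → 1, fb=1
8: 1111010101101110011 → 1, fb=0
9: 1110101011011100110 → 1, fb=1
10: 1101010110111001101 → 1, fb=1
11: 1010101101110011011 → 1, fb=0
12: 0101011011100110110 → 0, fb=0
13: 1010110111001101100 → 1, fb=1
14: 0101101110011011001 → 0, fb=1
15: 1011011100110110011 → 1, fb=1
16: 0110111001101100111 → 0, fb=1
17: 1101110011011001111 → 1, fb=1
18: 1011100110110011111 → 1, fb=0
19: 0111001101100111110 → 0, fb=0
20: 1110011011001111100 → 1, fb=0
21: 1100110110011111000 → 1, fb=1
22: 1001101100111110001 → 1, fb=1
23: 0011011001111100011 → 0, fb=0
24: 0110110011111000110 → 0, fb=1
25: 1101100111110001101 → 1, fb=0
26: 1011001111100011010 → 1, fb=0
27: 0110011111000110100 → 0, fb=1
28: 1100111110001101001 → 1, fb=1
29: 1001111100011010011 → 1, fb=0
30: 0011111000110100110 → 0, fb=0
31: 0111110001101001100 → 0, fb=1
32: 1111100011010011001 → 1, fb=1
33: 1111000110100110011 → 1, fb=1
34: 1110001101001100111 → 1, fb=1
35: 1100011010011001111 → 1, fb=1
36: 1000110100110011111 → 1, fb=0
37: 0001101001100111110 → 0, fb=0
38: 0011010011001111100 → 0, fb=0
39: 0110100110011111000 → 0, fb=0
40: 1101001100111110000 → 1, fb=0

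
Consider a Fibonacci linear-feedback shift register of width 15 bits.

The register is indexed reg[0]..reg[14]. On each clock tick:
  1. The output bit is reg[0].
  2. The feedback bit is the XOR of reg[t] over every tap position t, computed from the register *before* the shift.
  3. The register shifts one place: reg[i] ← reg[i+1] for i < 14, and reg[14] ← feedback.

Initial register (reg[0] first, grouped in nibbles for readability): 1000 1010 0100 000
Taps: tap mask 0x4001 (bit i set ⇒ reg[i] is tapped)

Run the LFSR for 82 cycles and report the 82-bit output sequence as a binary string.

1000101001000001111001110000001010001011111110011110010101011101011100110010110010

k : reg_k → out_k, fb_k
0: 100010100100000 → 1, fb=1
1: 000101001000001 → 0, fb=1
2: 001010010000011 → 0, fb=1
3: 010100100000111 → 0, fb=1
4: 101001000001111 → 1, fb=0
5: 010010000011110 → 0, fb=0
6: 100100000111100 → 1, fb=1
7: 001000001111001 → 0, fb=1
8: 010000011110011 → 0, fb=1
9: 100000111100111 → 1, fb=0
10: 000001111001110 → 0, fb=0
11: 000011110011100 → 0, fb=0
12: 000111100111000 → 0, fb=0
13: 001111001110000 → 0, fb=0
14: 011110011100000 → 0, fb=0
15: 111100111000000 → 1, fb=1
16: 111001110000001 → 1, fb=0
17: 110011100000010 → 1, fb=1
18: 100111000000101 → 1, fb=0
19: 001110000001010 → 0, fb=0
20: 011100000010100 → 0, fb=0
21: 111000000101000 → 1, fb=1
22: 110000001010001 → 1, fb=0
23: 100000010100010 → 1, fb=1
24: 000000101000101 → 0, fb=1
25: 000001010001011 → 0, fb=1
26: 000010100010111 → 0, fb=1
27: 000101000101111 → 0, fb=1
28: 001010001011111 → 0, fb=1
29: 010100010111111 → 0, fb=1
30: 101000101111111 → 1, fb=0
31: 010001011111110 → 0, fb=0
32: 100010111111100 → 1, fb=1
33: 000101111111001 → 0, fb=1
34: 001011111110011 → 0, fb=1
35: 010111111100111 → 0, fb=1
36: 101111111001111 → 1, fb=0
37: 011111110011110 → 0, fb=0
38: 111111100111100 → 1, fb=1
39: 111111001111001 → 1, fb=0
40: 111110011110010 → 1, fb=1
41: 111100111100101 → 1, fb=0
42: 111001111001010 → 1, fb=1
43: 110011110010101 → 1, fb=0
44: 100111100101010 → 1, fb=1
45: 001111001010101 → 0, fb=1
46: 011110010101011 → 0, fb=1
47: 111100101010111 → 1, fb=0
48: 111001010101110 → 1, fb=1
49: 110010101011101 → 1, fb=0
50: 100101010111010 → 1, fb=1
51: 001010101110101 → 0, fb=1
52: 010101011101011 → 0, fb=1
53: 101010111010111 → 1, fb=0
54: 010101110101110 → 0, fb=0
55: 101011101011100 → 1, fb=1
56: 010111010111001 → 0, fb=1
57: 101110101110011 → 1, fb=0
58: 011101011100110 → 0, fb=0
59: 111010111001100 → 1, fb=1
60: 110101110011001 → 1, fb=0
61: 101011100110010 → 1, fb=1
62: 010111001100101 → 0, fb=1
63: 101110011001011 → 1, fb=0
64: 011100110010110 → 0, fb=0
65: 111001100101100 → 1, fb=1
66: 110011001011001 → 1, fb=0
67: 100110010110010 → 1, fb=1
68: 001100101100101 → 0, fb=1
69: 011001011001011 → 0, fb=1
70: 110010110010111 → 1, fb=0
71: 100101100101110 → 1, fb=1
72: 001011001011101 → 0, fb=1
73: 010110010111011 → 0, fb=1
74: 101100101110111 → 1, fb=0
75: 011001011101110 → 0, fb=0
76: 110010111011100 → 1, fb=1
77: 100101110111001 → 1, fb=0
78: 001011101110010 → 0, fb=0
79: 010111011100100 → 0, fb=0
80: 101110111001000 → 1, fb=1
81: 011101110010001 → 0, fb=1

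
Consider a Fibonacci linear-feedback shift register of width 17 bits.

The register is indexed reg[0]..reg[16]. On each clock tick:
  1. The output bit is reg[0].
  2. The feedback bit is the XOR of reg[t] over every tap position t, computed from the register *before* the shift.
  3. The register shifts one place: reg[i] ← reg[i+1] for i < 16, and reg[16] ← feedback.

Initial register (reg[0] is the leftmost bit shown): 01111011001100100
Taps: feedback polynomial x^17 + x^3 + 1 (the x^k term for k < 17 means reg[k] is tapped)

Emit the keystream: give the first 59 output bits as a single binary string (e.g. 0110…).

01111011001100100101000101010000011011011110100110000001010

tick  register→output (feedback)
  0  01111011001100100→0 (1)
  1  11110110011001001→1 (0)
  2  11101100110010010→1 (1)
  3  11011001100100101→1 (0)
  4  10110011001001010→1 (0)
  5  01100110010010100→0 (0)
  6  11001100100101000→1 (1)
  7  10011001001010001→1 (0)
  8  00110010010100010→0 (1)
  9  01100100101000101→0 (0)
 10  11001001010001010→1 (1)
 11  10010010100010101→1 (0)
 12  00100101000101010→0 (0)
 13  01001010001010100→0 (0)
 14  10010100010101000→1 (0)
 15  00101000101010000→0 (0)
 16  01010001010100000→0 (1)
 17  10100010101000001→1 (1)
 18  01000101010000011→0 (0)
 19  10001010100000110→1 (1)
 20  00010101000001101→0 (1)
 21  00101010000011011→0 (0)
 22  01010100000110110→0 (1)
 23  10101000001101101→1 (1)
 24  01010000011011011→0 (1)
 25  10100000110110111→1 (1)
 26  01000001101101111→0 (0)
 27  10000011011011110→1 (1)
 28  00000110110111101→0 (0)
 29  00001101101111010→0 (0)
 30  00011011011110100→0 (1)
 31  00110110111101001→0 (1)
 32  01101101111010011→0 (0)
 33  11011011110100110→1 (0)
 34  10110111101001100→1 (0)
 35  01101111010011000→0 (0)
 36  11011110100110000→1 (0)
 37  10111101001100000→1 (0)
 38  01111010011000000→0 (1)
 39  11110100110000001→1 (0)
 40  11101001100000010→1 (1)
 41  11010011000000101→1 (0)
 42  10100110000001010→1 (1)
 43  01001100000010101→0 (0)
 44  10011000000101010→1 (0)
 45  00110000001010100→0 (1)
 46  01100000010101001→0 (0)
 47  11000000101010010→1 (1)
 48  10000001010100101→1 (1)
 49  00000010101001011→0 (0)
 50  00000101010010110→0 (0)
 51  00001010100101100→0 (0)
 52  00010101001011000→0 (1)
 53  00101010010110001→0 (0)
 54  01010100101100010→0 (1)
 55  10101001011000101→1 (1)
 56  01010010110001011→0 (1)
 57  10100101100010111→1 (1)
 58  01001011000101111→0 (0)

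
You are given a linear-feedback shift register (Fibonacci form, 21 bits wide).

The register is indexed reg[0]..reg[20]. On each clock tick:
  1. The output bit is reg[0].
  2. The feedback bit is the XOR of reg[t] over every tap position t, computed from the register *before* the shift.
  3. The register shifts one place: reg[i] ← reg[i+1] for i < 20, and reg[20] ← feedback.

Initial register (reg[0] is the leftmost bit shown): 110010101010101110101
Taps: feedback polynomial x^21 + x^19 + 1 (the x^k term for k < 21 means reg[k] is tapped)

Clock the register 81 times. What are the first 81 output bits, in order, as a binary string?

110010101010101110101101000100010001101110001010000010100100111110111111101111010

k : reg_k → out_k, fb_k
0: 110010101010101110101 → 1, fb=1
1: 100101010101011101011 → 1, fb=0
2: 001010101010111010110 → 0, fb=1
3: 010101010101110101101 → 0, fb=0
4: 101010101011101011010 → 1, fb=0
5: 010101010111010110100 → 0, fb=0
6: 101010101110101101000 → 1, fb=1
7: 010101011101011010001 → 0, fb=0
8: 101010111010110100010 → 1, fb=0
9: 010101110101101000100 → 0, fb=0
10: 101011101011010001000 → 1, fb=1
11: 010111010110100010001 → 0, fb=0
12: 101110101101000100010 → 1, fb=0
13: 011101011010001000100 → 0, fb=0
14: 111010110100010001000 → 1, fb=1
15: 110101101000100010001 → 1, fb=1
16: 101011010001000100011 → 1, fb=0
17: 010110100010001000110 → 0, fb=1
18: 101101000100010001101 → 1, fb=1
19: 011010001000100011011 → 0, fb=1
20: 110100010001000110111 → 1, fb=0
21: 101000100010001101110 → 1, fb=0
22: 010001000100011011100 → 0, fb=0
23: 100010001000110111000 → 1, fb=1
24: 000100010001101110001 → 0, fb=0
25: 001000100011011100010 → 0, fb=1
26: 010001000110111000101 → 0, fb=0
27: 100010001101110001010 → 1, fb=0
28: 000100011011100010100 → 0, fb=0
29: 001000110111000101000 → 0, fb=0
30: 010001101110001010000 → 0, fb=0
31: 100011011100010100000 → 1, fb=1
32: 000110111000101000001 → 0, fb=0
33: 001101110001010000010 → 0, fb=1
34: 011011100010100000101 → 0, fb=0
35: 110111000101000001010 → 1, fb=0
36: 101110001010000010100 → 1, fb=1
37: 011100010100000101001 → 0, fb=0
38: 111000101000001010010 → 1, fb=0
39: 110001010000010100100 → 1, fb=1
40: 100010100000101001001 → 1, fb=1
41: 000101000001010010011 → 0, fb=1
42: 001010000010100100111 → 0, fb=1
43: 010100000101001001111 → 0, fb=1
44: 101000001010010011111 → 1, fb=0
45: 010000010100100111110 → 0, fb=1
46: 100000101001001111101 → 1, fb=1
47: 000001010010011111011 → 0, fb=1
48: 000010100100111110111 → 0, fb=1
49: 000101001001111101111 → 0, fb=1
50: 001010010011111011111 → 0, fb=1
51: 010100100111110111111 → 0, fb=1
52: 101001001111101111111 → 1, fb=0
53: 010010011111011111110 → 0, fb=1
54: 100100111110111111101 → 1, fb=1
55: 001001111101111111011 → 0, fb=1
56: 010011111011111110111 → 0, fb=1
57: 100111110111111101111 → 1, fb=0
58: 001111101111111011110 → 0, fb=1
59: 011111011111110111101 → 0, fb=0
60: 111110111111101111010 → 1, fb=0
61: 111101111111011110100 → 1, fb=1
62: 111011111110111101001 → 1, fb=1
63: 110111111101111010011 → 1, fb=0
64: 101111111011110100110 → 1, fb=0
65: 011111110111101001100 → 0, fb=0
66: 111111101111010011000 → 1, fb=1
67: 111111011110100110001 → 1, fb=1
68: 111110111101001100011 → 1, fb=0
69: 111101111010011000110 → 1, fb=0
70: 111011110100110001100 → 1, fb=1
71: 110111101001100011001 → 1, fb=1
72: 101111010011000110011 → 1, fb=0
73: 011110100110001100110 → 0, fb=1
74: 111101001100011001101 → 1, fb=1
75: 111010011000110011011 → 1, fb=0
76: 110100110001100110110 → 1, fb=0
77: 101001100011001101100 → 1, fb=1
78: 010011000110011011001 → 0, fb=0
79: 100110001100110110010 → 1, fb=0
80: 001100011001101100100 → 0, fb=0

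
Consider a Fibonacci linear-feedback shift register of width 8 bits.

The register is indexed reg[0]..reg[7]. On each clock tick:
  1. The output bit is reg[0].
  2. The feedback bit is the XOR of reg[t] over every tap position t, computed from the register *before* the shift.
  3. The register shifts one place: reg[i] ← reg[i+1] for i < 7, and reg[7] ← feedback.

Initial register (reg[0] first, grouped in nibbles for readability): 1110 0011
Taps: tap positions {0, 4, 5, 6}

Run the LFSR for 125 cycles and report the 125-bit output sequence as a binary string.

k : reg_k → out_k, fb_k
0: 11100011 → 1, fb=0
1: 11000110 → 1, fb=1
2: 10001101 → 1, fb=1
3: 00011011 → 0, fb=0
4: 00110110 → 0, fb=0
5: 01101100 → 0, fb=0
6: 11011000 → 1, fb=0
7: 10110000 → 1, fb=1
8: 01100001 → 0, fb=0
9: 11000010 → 1, fb=0
10: 10000100 → 1, fb=0
11: 00001000 → 0, fb=1
12: 00010001 → 0, fb=0
13: 00100010 → 0, fb=1
14: 01000101 → 0, fb=1
15: 10001011 → 1, fb=1
16: 00010111 → 0, fb=0
17: 00101110 → 0, fb=1
18: 01011101 → 0, fb=0
19: 10111010 → 1, fb=1
20: 01110101 → 0, fb=1
21: 11101011 → 1, fb=1
22: 11010111 → 1, fb=1
23: 10101111 → 1, fb=0
24: 01011110 → 0, fb=1
25: 10111101 → 1, fb=1
26: 01111011 → 0, fb=0
27: 11110110 → 1, fb=1
28: 11101101 → 1, fb=1
29: 11011011 → 1, fb=1
30: 10110111 → 1, fb=1
31: 01101111 → 0, fb=1
32: 11011111 → 1, fb=0
33: 10111110 → 1, fb=0
34: 01111100 → 0, fb=0
35: 11111000 → 1, fb=0
36: 11110000 → 1, fb=1
37: 11100001 → 1, fb=1
38: 11000011 → 1, fb=0
39: 10000110 → 1, fb=1
40: 00001101 → 0, fb=0
41: 00011010 → 0, fb=0
42: 00110100 → 0, fb=1
43: 01101001 → 0, fb=1
44: 11010011 → 1, fb=0
45: 10100110 → 1, fb=1
46: 01001101 → 0, fb=0
47: 10011010 → 1, fb=1
48: 00110101 → 0, fb=1
49: 01101011 → 0, fb=0
50: 11010110 → 1, fb=1
51: 10101101 → 1, fb=1
52: 01011011 → 0, fb=0
53: 10110110 → 1, fb=1
54: 01101101 → 0, fb=0
55: 11011010 → 1, fb=1
56: 10110101 → 1, fb=0
57: 01101010 → 0, fb=0
58: 11010100 → 1, fb=0
59: 10101000 → 1, fb=0
60: 01010000 → 0, fb=0
61: 10100000 → 1, fb=1
62: 01000001 → 0, fb=0
63: 10000010 → 1, fb=0
64: 00000100 → 0, fb=1
65: 00001001 → 0, fb=1
66: 00010011 → 0, fb=1
67: 00100111 → 0, fb=0
68: 01001110 → 0, fb=1
69: 10011101 → 1, fb=1
70: 00111011 → 0, fb=0
71: 01110110 → 0, fb=0
72: 11101100 → 1, fb=1
73: 11011001 → 1, fb=0
74: 10110010 → 1, fb=0
75: 01100100 → 0, fb=1
76: 11001001 → 1, fb=0
77: 10010010 → 1, fb=0
78: 00100100 → 0, fb=1
79: 01001001 → 0, fb=1
80: 10010011 → 1, fb=0
81: 00100110 → 0, fb=0
82: 01001100 → 0, fb=0
83: 10011000 → 1, fb=0
84: 00110000 → 0, fb=0
85: 01100000 → 0, fb=0
86: 11000000 → 1, fb=1
87: 10000001 → 1, fb=1
88: 00000011 → 0, fb=1
89: 00000111 → 0, fb=0
90: 00001110 → 0, fb=1
91: 00011101 → 0, fb=0
92: 00111010 → 0, fb=0
93: 01110100 → 0, fb=1
94: 11101001 → 1, fb=0
95: 11010010 → 1, fb=0
96: 10100100 → 1, fb=0
97: 01001000 → 0, fb=1
98: 10010001 → 1, fb=1
99: 00100011 → 0, fb=1
100: 01000111 → 0, fb=0
101: 10001110 → 1, fb=0
102: 00011100 → 0, fb=0
103: 00111000 → 0, fb=1
104: 01110001 → 0, fb=0
105: 11100010 → 1, fb=0
106: 11000100 → 1, fb=0
107: 10001000 → 1, fb=0
108: 00010000 → 0, fb=0
109: 00100000 → 0, fb=0
110: 01000000 → 0, fb=0
111: 10000000 → 1, fb=1
112: 00000001 → 0, fb=0
113: 00000010 → 0, fb=1
114: 00000101 → 0, fb=1
115: 00001011 → 0, fb=0
116: 00010110 → 0, fb=0
117: 00101100 → 0, fb=0
118: 01011000 → 0, fb=1
119: 10110001 → 1, fb=1
120: 01100011 → 0, fb=1
121: 11000111 → 1, fb=1
122: 10001111 → 1, fb=0
123: 00011110 → 0, fb=1
124: 00111101 → 0, fb=0

11100011011000010001011101011110110111110000110100110101101101010000010011101100100100110000001110100100011100010000000101100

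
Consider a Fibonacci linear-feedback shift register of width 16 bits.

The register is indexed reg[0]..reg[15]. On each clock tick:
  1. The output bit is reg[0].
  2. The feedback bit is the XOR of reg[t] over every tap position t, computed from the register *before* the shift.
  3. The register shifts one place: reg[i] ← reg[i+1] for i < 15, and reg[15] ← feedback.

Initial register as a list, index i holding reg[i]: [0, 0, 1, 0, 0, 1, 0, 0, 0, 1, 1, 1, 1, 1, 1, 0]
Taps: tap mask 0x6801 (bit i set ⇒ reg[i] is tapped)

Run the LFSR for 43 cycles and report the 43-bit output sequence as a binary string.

0010010001111110101011110010100011000001010

k : reg_k → out_k, fb_k
0: 0010010001111110 → 0, fb=1
1: 0100100011111101 → 0, fb=0
2: 1001000111111010 → 1, fb=1
3: 0010001111110101 → 0, fb=0
4: 0100011111101010 → 0, fb=1
5: 1000111111010101 → 1, fb=1
6: 0001111110101011 → 0, fb=1
7: 0011111101010111 → 0, fb=1
8: 0111111010101111 → 0, fb=0
9: 1111110101011110 → 1, fb=0
10: 1111101010111100 → 1, fb=1
11: 1111010101111001 → 1, fb=0
12: 1110101011110010 → 1, fb=1
13: 1101010111100101 → 1, fb=0
14: 1010101111001010 → 1, fb=0
15: 0101011110010100 → 0, fb=0
16: 1010111100101000 → 1, fb=1
17: 0101111001010001 → 0, fb=1
18: 1011110010100011 → 1, fb=0
19: 0111100101000110 → 0, fb=0
20: 1111001010001100 → 1, fb=0
21: 1110010100011000 → 1, fb=0
22: 1100101000110000 → 1, fb=0
23: 1001010001100000 → 1, fb=1
24: 0010100011000001 → 0, fb=0
25: 0101000110000010 → 0, fb=1
26: 1010001100000101 → 1, fb=0
27: 0100011000001010 → 0, fb=1
28: 1000110000010101 → 1, fb=1
29: 0001100000101011 → 0, fb=1
30: 0011000001010111 → 0, fb=1
31: 0110000010101111 → 0, fb=0
32: 1100000101011110 → 1, fb=0
33: 1000001010111100 → 1, fb=1
34: 0000010101111001 → 0, fb=1
35: 0000101011110011 → 0, fb=0
36: 0001010111100110 → 0, fb=0
37: 0010101111001100 → 0, fb=1
38: 0101011110011001 → 0, fb=1
39: 1010111100110011 → 1, fb=1
40: 0101111001100111 → 0, fb=0
41: 1011110011001110 → 1, fb=1
42: 0111100110011101 → 0, fb=0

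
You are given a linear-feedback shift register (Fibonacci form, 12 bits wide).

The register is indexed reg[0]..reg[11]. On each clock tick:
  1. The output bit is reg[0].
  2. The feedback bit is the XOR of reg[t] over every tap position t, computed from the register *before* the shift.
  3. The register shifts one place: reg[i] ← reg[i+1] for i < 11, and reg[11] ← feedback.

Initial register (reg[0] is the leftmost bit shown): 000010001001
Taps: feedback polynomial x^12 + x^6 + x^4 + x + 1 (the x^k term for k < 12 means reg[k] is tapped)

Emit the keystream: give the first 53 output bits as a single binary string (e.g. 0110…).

tick  register→output (feedback)
  0  000010001001→0 (1)
  1  000100010011→0 (0)
  2  001000100110→0 (1)
  3  010001001101→0 (1)
  4  100010011011→1 (0)
  5  000100110110→0 (1)
  6  001001101101→0 (1)
  7  010011011011→0 (0)
  8  100110110110→1 (1)
  9  001101101101→0 (1)
 10  011011011011→0 (0)
 11  110110110110→1 (0)
 12  101101101100→1 (0)
 13  011011011000→0 (0)
 14  110110110000→1 (0)
 15  101101100000→1 (0)
 16  011011000000→0 (0)
 17  110110000000→1 (1)
 18  101100000001→1 (1)
 19  011000000011→0 (1)
 20  110000000111→1 (0)
 21  100000001110→1 (1)
 22  000000011101→0 (0)
 23  000000111010→0 (1)
 24  000001110101→0 (1)
 25  000011101011→0 (0)
 26  000111010110→0 (1)
 27  001110101101→0 (0)
 28  011101011010→0 (1)
 29  111010110101→1 (0)
 30  110101101010→1 (1)
 31  101011010101→1 (0)
 32  010110101010→0 (1)
 33  101101010101→1 (1)
 34  011010101011→0 (1)
 35  110101010111→1 (0)
 36  101010101110→1 (1)
 37  010101011101→0 (1)
 38  101010111011→1 (1)
 39  010101110111→0 (0)
 40  101011101110→1 (1)
 41  010111011101→0 (0)
 42  101110111010→1 (1)
 43  011101110101→0 (0)
 44  111011101010→1 (0)
 45  110111010100→1 (1)
 46  101110101001→1 (1)
 47  011101010011→0 (1)
 48  111010100111→1 (0)
 49  110101001110→1 (0)
 50  101010011100→1 (0)
 51  010100111000→0 (0)
 52  101001110000→1 (0)

00001000100110110110110000000111010110101010111011101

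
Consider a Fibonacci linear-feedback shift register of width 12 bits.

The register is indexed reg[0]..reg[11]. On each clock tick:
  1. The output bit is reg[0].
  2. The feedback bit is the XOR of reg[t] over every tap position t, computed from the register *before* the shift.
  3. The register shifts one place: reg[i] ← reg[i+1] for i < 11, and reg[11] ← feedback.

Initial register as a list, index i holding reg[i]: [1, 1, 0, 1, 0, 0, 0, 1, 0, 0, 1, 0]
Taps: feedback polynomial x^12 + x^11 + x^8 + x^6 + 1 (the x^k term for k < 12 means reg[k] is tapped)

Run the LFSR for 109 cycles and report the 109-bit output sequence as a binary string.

1101000100101101101010110111111100101110110001101110111000100111111111000111000111101011111101000011011101001

k : reg_k → out_k, fb_k
0: 110100010010 → 1, fb=1
1: 101000100101 → 1, fb=1
2: 010001001011 → 0, fb=0
3: 100010010110 → 1, fb=1
4: 000100101101 → 0, fb=1
5: 001001011011 → 0, fb=0
6: 010010110110 → 0, fb=1
7: 100101101101 → 1, fb=0
8: 001011011010 → 0, fb=1
9: 010110110101 → 0, fb=0
10: 101101101010 → 1, fb=1
11: 011011010101 → 0, fb=1
12: 110110101011 → 1, fb=0
13: 101101010110 → 1, fb=1
14: 011010101101 → 0, fb=1
15: 110101011011 → 1, fb=1
16: 101010110111 → 1, fb=1
17: 010101101111 → 0, fb=1
18: 101011011111 → 1, fb=1
19: 010110111111 → 0, fb=1
20: 101101111111 → 1, fb=0
21: 011011111110 → 0, fb=0
22: 110111111100 → 1, fb=1
23: 101111111001 → 1, fb=0
24: 011111110010 → 0, fb=1
25: 111111100101 → 1, fb=1
26: 111111001011 → 1, fb=1
27: 111110010111 → 1, fb=0
28: 111100101110 → 1, fb=1
29: 111001011101 → 1, fb=1
30: 110010111011 → 1, fb=0
31: 100101110110 → 1, fb=0
32: 001011101100 → 0, fb=0
33: 010111011000 → 0, fb=1
34: 101110110001 → 1, fb=1
35: 011101100011 → 0, fb=0
36: 111011000110 → 1, fb=1
37: 110110001101 → 1, fb=1
38: 101100011011 → 1, fb=1
39: 011000110111 → 0, fb=0
40: 110001101110 → 1, fb=1
41: 100011011101 → 1, fb=1
42: 000110111011 → 0, fb=1
43: 001101110111 → 0, fb=0
44: 011011101110 → 0, fb=0
45: 110111011100 → 1, fb=0
46: 101110111000 → 1, fb=1
47: 011101110001 → 0, fb=0
48: 111011100010 → 1, fb=0
49: 110111000100 → 1, fb=1
50: 101110001001 → 1, fb=1
51: 011100010011 → 0, fb=1
52: 111000100111 → 1, fb=1
53: 110001001111 → 1, fb=1
54: 100010011111 → 1, fb=1
55: 000100111111 → 0, fb=1
56: 001001111111 → 0, fb=1
57: 010011111111 → 0, fb=1
58: 100111111111 → 1, fb=0
59: 001111111110 → 0, fb=0
60: 011111111100 → 0, fb=0
61: 111111111000 → 1, fb=1
62: 111111110001 → 1, fb=1
63: 111111100011 → 1, fb=1
64: 111111000111 → 1, fb=0
65: 111110001110 → 1, fb=0
66: 111100011100 → 1, fb=0
67: 111000111000 → 1, fb=1
68: 110001110001 → 1, fb=1
69: 100011100011 → 1, fb=1
70: 000111000111 → 0, fb=1
71: 001110001111 → 0, fb=0
72: 011100011110 → 0, fb=1
73: 111000111101 → 1, fb=0
74: 110001111010 → 1, fb=1
75: 100011110101 → 1, fb=1
76: 000111101011 → 0, fb=1
77: 001111010111 → 0, fb=1
78: 011110101111 → 0, fb=1
79: 111101011111 → 1, fb=1
80: 111010111111 → 1, fb=0
81: 110101111110 → 1, fb=1
82: 101011111101 → 1, fb=0
83: 010111111010 → 0, fb=0
84: 101111110100 → 1, fb=0
85: 011111101000 → 0, fb=0
86: 111111010000 → 1, fb=1
87: 111110100001 → 1, fb=1
88: 111101000011 → 1, fb=0
89: 111010000110 → 1, fb=1
90: 110100001101 → 1, fb=1
91: 101000011011 → 1, fb=1
92: 010000110111 → 0, fb=0
93: 100001101110 → 1, fb=1
94: 000011011101 → 0, fb=0
95: 000110111010 → 0, fb=0
96: 001101110100 → 0, fb=1
97: 011011101001 → 0, fb=1
98: 110111010011 → 1, fb=0
99: 101110100110 → 1, fb=0
100: 011101001100 → 0, fb=1
101: 111010011001 → 1, fb=1
102: 110100110011 → 1, fb=1
103: 101001100111 → 1, fb=1
104: 010011001111 → 0, fb=0
105: 100110011110 → 1, fb=0
106: 001100111100 → 0, fb=0
107: 011001111000 → 0, fb=0
108: 110011110000 → 1, fb=0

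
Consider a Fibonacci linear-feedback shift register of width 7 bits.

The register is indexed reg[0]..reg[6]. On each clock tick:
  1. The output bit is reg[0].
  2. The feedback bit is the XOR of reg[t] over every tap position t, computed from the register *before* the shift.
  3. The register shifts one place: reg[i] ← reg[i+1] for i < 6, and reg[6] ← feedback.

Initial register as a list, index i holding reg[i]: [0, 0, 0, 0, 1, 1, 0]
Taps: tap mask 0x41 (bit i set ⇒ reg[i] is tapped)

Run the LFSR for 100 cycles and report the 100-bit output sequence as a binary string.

0000110000010000001111111010101001100111011101001011000110111101101011011001001000111000010111110010

tick  register→output (feedback)
  0  0000110→0 (0)
  1  0001100→0 (0)
  2  0011000→0 (0)
  3  0110000→0 (0)
  4  1100000→1 (1)
  5  1000001→1 (0)
  6  0000010→0 (0)
  7  0000100→0 (0)
  8  0001000→0 (0)
  9  0010000→0 (0)
 10  0100000→0 (0)
 11  1000000→1 (1)
 12  0000001→0 (1)
 13  0000011→0 (1)
 14  0000111→0 (1)
 15  0001111→0 (1)
 16  0011111→0 (1)
 17  0111111→0 (1)
 18  1111111→1 (0)
 19  1111110→1 (1)
 20  1111101→1 (0)
 21  1111010→1 (1)
 22  1110101→1 (0)
 23  1101010→1 (1)
 24  1010101→1 (0)
 25  0101010→0 (0)
 26  1010100→1 (1)
 27  0101001→0 (1)
 28  1010011→1 (0)
 29  0100110→0 (0)
 30  1001100→1 (1)
 31  0011001→0 (1)
 32  0110011→0 (1)
 33  1100111→1 (0)
 34  1001110→1 (1)
 35  0011101→0 (1)
 36  0111011→0 (1)
 37  1110111→1 (0)
 38  1101110→1 (1)
 39  1011101→1 (0)
 40  0111010→0 (0)
 41  1110100→1 (1)
 42  1101001→1 (0)
 43  1010010→1 (1)
 44  0100101→0 (1)
 45  1001011→1 (0)
 46  0010110→0 (0)
 47  0101100→0 (0)
 48  1011000→1 (1)
 49  0110001→0 (1)
 50  1100011→1 (0)
 51  1000110→1 (1)
 52  0001101→0 (1)
 53  0011011→0 (1)
 54  0110111→0 (1)
 55  1101111→1 (0)
 56  1011110→1 (1)
 57  0111101→0 (1)
 58  1111011→1 (0)
 59  1110110→1 (1)
 60  1101101→1 (0)
 61  1011010→1 (1)
 62  0110101→0 (1)
 63  1101011→1 (0)
 64  1010110→1 (1)
 65  0101101→0 (1)
 66  1011011→1 (0)
 67  0110110→0 (0)
 68  1101100→1 (1)
 69  1011001→1 (0)
 70  0110010→0 (0)
 71  1100100→1 (1)
 72  1001001→1 (0)
 73  0010010→0 (0)
 74  0100100→0 (0)
 75  1001000→1 (1)
 76  0010001→0 (1)
 77  0100011→0 (1)
 78  1000111→1 (0)
 79  0001110→0 (0)
 80  0011100→0 (0)
 81  0111000→0 (0)
 82  1110000→1 (1)
 83  1100001→1 (0)
 84  1000010→1 (1)
 85  0000101→0 (1)
 86  0001011→0 (1)
 87  0010111→0 (1)
 88  0101111→0 (1)
 89  1011111→1 (0)
 90  0111110→0 (0)
 91  1111100→1 (1)
 92  1111001→1 (0)
 93  1110010→1 (1)
 94  1100101→1 (0)
 95  1001010→1 (1)
 96  0010101→0 (1)
 97  0101011→0 (1)
 98  1010111→1 (0)
 99  0101110→0 (0)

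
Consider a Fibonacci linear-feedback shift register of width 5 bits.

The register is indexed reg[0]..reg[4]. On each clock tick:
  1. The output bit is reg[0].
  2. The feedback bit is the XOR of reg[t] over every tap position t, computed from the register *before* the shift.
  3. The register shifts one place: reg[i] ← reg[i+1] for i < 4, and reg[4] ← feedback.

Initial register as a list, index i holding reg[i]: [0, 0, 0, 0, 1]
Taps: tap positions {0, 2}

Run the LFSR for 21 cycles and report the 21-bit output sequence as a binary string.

000010010110011111000

tick  register→output (feedback)
  0  00001→0 (0)
  1  00010→0 (0)
  2  00100→0 (1)
  3  01001→0 (0)
  4  10010→1 (1)
  5  00101→0 (1)
  6  01011→0 (0)
  7  10110→1 (0)
  8  01100→0 (1)
  9  11001→1 (1)
 10  10011→1 (1)
 11  00111→0 (1)
 12  01111→0 (1)
 13  11111→1 (0)
 14  11110→1 (0)
 15  11100→1 (0)
 16  11000→1 (1)
 17  10001→1 (1)
 18  00011→0 (0)
 19  00110→0 (1)
 20  01101→0 (1)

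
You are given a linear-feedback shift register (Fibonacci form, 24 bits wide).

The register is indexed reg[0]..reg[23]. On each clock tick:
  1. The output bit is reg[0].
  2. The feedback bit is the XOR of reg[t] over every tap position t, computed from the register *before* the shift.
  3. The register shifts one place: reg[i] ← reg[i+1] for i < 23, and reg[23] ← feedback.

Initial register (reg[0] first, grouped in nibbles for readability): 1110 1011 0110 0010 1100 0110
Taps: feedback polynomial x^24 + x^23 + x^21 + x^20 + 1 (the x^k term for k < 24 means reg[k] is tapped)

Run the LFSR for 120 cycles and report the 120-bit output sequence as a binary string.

111010110110001011000110011111011111110011100111010000010111100001001100000000011001110000001001001001011010001110000001

step | reg (before) | out | fb
   0 | 111010110110001011000110 | 1 | 0
   1 | 110101101100010110001100 | 1 | 1
   2 | 101011011000101100011001 | 1 | 1
   3 | 010110110001011000110011 | 0 | 1
   4 | 101101100010110001100111 | 1 | 1
   5 | 011011000101100011001111 | 0 | 1
   6 | 110110001011000110011111 | 1 | 0
   7 | 101100010110001100111110 | 1 | 1
   8 | 011000101100011001111101 | 0 | 1
   9 | 110001011000110011111011 | 1 | 1
  10 | 100010110001100111110111 | 1 | 1
  11 | 000101100011001111101111 | 0 | 1
  12 | 001011000110011111011111 | 0 | 1
  13 | 010110001100111110111111 | 0 | 1
  14 | 101100011001111101111111 | 1 | 0
  15 | 011000110011111011111110 | 0 | 0
  16 | 110001100111110111111100 | 1 | 1
  17 | 100011001111101111111001 | 1 | 1
  18 | 000110011111011111110011 | 0 | 1
  19 | 001100111110111111100111 | 0 | 0
  20 | 011001111101111111001110 | 0 | 0
  21 | 110011111011111110011100 | 1 | 1
  22 | 100111110111111100111001 | 1 | 1
  23 | 001111101111111001110011 | 0 | 1
  24 | 011111011111110011100111 | 0 | 0
  25 | 111110111111100111001110 | 1 | 1
  26 | 111101111111001110011101 | 1 | 0
  27 | 111011111110011100111010 | 1 | 0
  28 | 110111111100111001110100 | 1 | 0
  29 | 101111111001110011101000 | 1 | 0
  30 | 011111110011100111010000 | 0 | 0
  31 | 111111100111001110100000 | 1 | 1
  32 | 111111001110011101000001 | 1 | 0
  33 | 111110011100111010000010 | 1 | 1
  34 | 111100111001110100000101 | 1 | 1
  35 | 111001110011101000001011 | 1 | 1
  36 | 110011100111010000010111 | 1 | 1
  37 | 100111001110100000101111 | 1 | 0
  38 | 001110011101000001011110 | 0 | 0
  39 | 011100111010000010111100 | 0 | 0
  40 | 111001110100000101111000 | 1 | 0
  41 | 110011101000001011110000 | 1 | 1
  42 | 100111010000010111100001 | 1 | 0
  43 | 001110100000101111000010 | 0 | 0
  44 | 011101000001011110000100 | 0 | 1
  45 | 111010000010111100001001 | 1 | 1
  46 | 110100000101111000010011 | 1 | 0
  47 | 101000001011110000100110 | 1 | 0
  48 | 010000010111100001001100 | 0 | 0
  49 | 100000101111000010011000 | 1 | 0
  50 | 000001011110000100110000 | 0 | 0
  51 | 000010111100001001100000 | 0 | 0
  52 | 000101111000010011000000 | 0 | 0
  53 | 001011110000100110000000 | 0 | 0
  54 | 010111100001001100000000 | 0 | 0
  55 | 101111000010011000000000 | 1 | 1
  56 | 011110000100110000000001 | 0 | 1
  57 | 111100001001100000000011 | 1 | 0
  58 | 111000010011000000000110 | 1 | 0
  59 | 110000100110000000001100 | 1 | 1
  60 | 100001001100000000011001 | 1 | 1
  61 | 000010011000000000110011 | 0 | 1
  62 | 000100110000000001100111 | 0 | 0
  63 | 001001100000000011001110 | 0 | 0
  64 | 010011000000000110011100 | 0 | 0
  65 | 100110000000001100111000 | 1 | 0
  66 | 001100000000011001110000 | 0 | 0
  67 | 011000000000110011100000 | 0 | 0
  68 | 110000000001100111000000 | 1 | 1
  69 | 100000000011001110000001 | 1 | 0
  70 | 000000000110011100000010 | 0 | 0
  71 | 000000001100111000000100 | 0 | 1
  72 | 000000011001110000001001 | 0 | 0
  73 | 000000110011100000010010 | 0 | 0
  74 | 000001100111000000100100 | 0 | 1
  75 | 000011001110000001001001 | 0 | 0
  76 | 000110011100000010010010 | 0 | 0
  77 | 001100111000000100100100 | 0 | 1
  78 | 011001110000001001001001 | 0 | 0
  79 | 110011100000010010010010 | 1 | 1
  80 | 100111000000100100100101 | 1 | 1
  81 | 001110000001001001001011 | 0 | 0
  82 | 011100000010010010010110 | 0 | 1
  83 | 111000000100100100101101 | 1 | 0
  84 | 110000001001001001011010 | 1 | 0
  85 | 100000010010010010110100 | 1 | 0
  86 | 000000100100100101101000 | 0 | 1
  87 | 000001001001001011010001 | 0 | 1
  88 | 000010010010010110100011 | 0 | 1
  89 | 000100100100101101000111 | 0 | 0
  90 | 001001001001011010001110 | 0 | 0
  91 | 010010010010110100011100 | 0 | 0
  92 | 100100100101101000111000 | 1 | 0
  93 | 001001001011010001110000 | 0 | 0
  94 | 010010010110100011100000 | 0 | 0
  95 | 100100101101000111000000 | 1 | 1
  96 | 001001011010001110000001 | 0 | 1
  97 | 010010110100011100000011 | 0 | 1
  98 | 100101101000111000000111 | 1 | 1
  99 | 001011010001110000001111 | 0 | 1
 100 | 010110100011100000011111 | 0 | 1
 101 | 101101000111000000111111 | 1 | 0
 102 | 011010001110000001111110 | 0 | 0
 103 | 110100011100000011111100 | 1 | 1
 104 | 101000111000000111111001 | 1 | 1
 105 | 010001110000001111110011 | 0 | 1
 106 | 100011100000011111100111 | 1 | 1
 107 | 000111000000111111001111 | 0 | 1
 108 | 001110000001111110011111 | 0 | 1
 109 | 011100000011111100111111 | 0 | 1
 110 | 111000000111111001111111 | 1 | 0
 111 | 110000001111110011111110 | 1 | 1
 112 | 100000011111100111111101 | 1 | 0
 113 | 000000111111001111111010 | 0 | 1
 114 | 000001111110011111110101 | 0 | 0
 115 | 000011111100111111101010 | 0 | 1
 116 | 000111111001111111010101 | 0 | 0
 117 | 001111110011111110101010 | 0 | 1
 118 | 011111100111111101010101 | 0 | 0
 119 | 111111001111111010101010 | 1 | 0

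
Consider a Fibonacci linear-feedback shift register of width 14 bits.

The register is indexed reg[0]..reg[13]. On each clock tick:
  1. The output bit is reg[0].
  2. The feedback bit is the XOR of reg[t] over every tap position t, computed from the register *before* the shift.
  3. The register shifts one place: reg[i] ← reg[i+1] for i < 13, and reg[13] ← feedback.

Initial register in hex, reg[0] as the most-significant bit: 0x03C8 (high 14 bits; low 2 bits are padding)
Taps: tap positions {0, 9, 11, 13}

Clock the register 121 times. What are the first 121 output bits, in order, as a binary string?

0000001111001010000101100110010101101010111010101100011001100111011101110111000001100011001010010100101011001100100101100

tick  register→output (feedback)
  0  00000011110010→0 (1)
  1  00000111100101→0 (0)
  2  00001111001010→0 (0)
  3  00011110010100→0 (0)
  4  00111100101000→0 (0)
  5  01111001010000→0 (1)
  6  11110010100001→1 (0)
  7  11100101000010→1 (1)
  8  11001010000101→1 (1)
  9  10010100001011→1 (0)
 10  00101000010110→0 (0)
 11  01010000101100→0 (1)
 12  10100001011001→1 (1)
 13  01000010110011→0 (0)
 14  10000101100110→1 (0)
 15  00001011001100→0 (1)
 16  00010110011001→0 (0)
 17  00101100110010→0 (1)
 18  01011001100101→0 (0)
 19  10110011001010→1 (1)
 20  01100110010101→0 (1)
 21  11001100101011→1 (0)
 22  10011001010110→1 (1)
 23  00110010101101→0 (0)
 24  01100101011010→0 (1)
 25  11001010110101→1 (0)
 26  10010101101010→1 (1)
 27  00101011010101→0 (1)
 28  01010110101011→0 (1)
 29  10101101010111→1 (0)
 30  01011010101110→0 (1)
 31  10110101011101→1 (0)
 32  01101010111010→0 (1)
 33  11010101110101→1 (0)
 34  10101011101010→1 (1)
 35  01010111010101→0 (1)
 36  10101110101011→1 (0)
 37  01011101010110→0 (0)
 38  10111010101100→1 (0)
 39  01110101011000→0 (1)
 40  11101010110001→1 (1)
 41  11010101100011→1 (0)
 42  10101011000110→1 (0)
 43  01010110001100→0 (1)
 44  10101100011001→1 (1)
 45  01011000110011→0 (0)
 46  10110001100110→1 (0)
 47  01100011001100→0 (1)
 48  11000110011001→1 (1)
 49  10001100110011→1 (1)
 50  00011001100111→0 (0)
 51  00110011001110→0 (1)
 52  01100110011101→0 (1)
 53  11001100111011→1 (1)
 54  10011001110111→1 (0)
 55  00110011101110→0 (1)
 56  01100111011101→0 (1)
 57  11001110111011→1 (1)
 58  10011101110111→1 (0)
 59  00111011101110→0 (1)
 60  01110111011101→0 (1)
 61  11101110111011→1 (1)
 62  11011101110111→1 (0)
 63  10111011101110→1 (0)
 64  01110111011100→0 (0)
 65  11101110111000→1 (0)
 66  11011101110000→1 (0)
 67  10111011100000→1 (1)
 68  01110111000001→0 (1)
 69  11101110000011→1 (0)
 70  11011100000110→1 (0)
 71  10111000001100→1 (0)
 72  01110000011000→0 (1)
 73  11100000110001→1 (1)
 74  11000001100011→1 (0)
 75  10000011000110→1 (0)
 76  00000110001100→0 (1)
 77  00001100011001→0 (0)
 78  00011000110010→0 (1)
 79  00110001100101→0 (0)
 80  01100011001010→0 (0)
 81  11000110010100→1 (1)
 82  10001100101001→1 (0)
 83  00011001010010→0 (1)
 84  00110010100101→0 (0)
 85  01100101001010→0 (0)
 86  11001010010100→1 (1)
 87  10010100101001→1 (0)
 88  00101001010010→0 (1)
 89  01010010100101→0 (0)
 90  10100101001010→1 (1)
 91  01001010010101→0 (1)
 92  10010100101011→1 (0)
 93  00101001010110→0 (0)
 94  01010010101100→0 (1)
 95  10100101011001→1 (1)
 96  01001010110011→0 (0)
 97  10010101100110→1 (0)
 98  00101011001100→0 (1)
 99  01010110011001→0 (0)
100  10101100110010→1 (0)
101  01011001100100→0 (1)
102  10110011001001→1 (0)
103  01100110010010→0 (1)
104  11001100100101→1 (1)
105  10011001001011→1 (0)
106  00110010010110→0 (0)
107  01100100101100→0 (1)
108  11001001011001→1 (1)
109  10010010110011→1 (1)
110  00100101100111→0 (0)
111  01001011001110→0 (1)
112  10010110011101→1 (0)
113  00101100111010→0 (1)
114  01011001110101→0 (1)
115  10110011101011→1 (0)
116  01100111010110→0 (0)
117  11001110101100→1 (0)
118  10011101011000→1 (0)
119  00111010110000→0 (1)
120  01110101100001→0 (1)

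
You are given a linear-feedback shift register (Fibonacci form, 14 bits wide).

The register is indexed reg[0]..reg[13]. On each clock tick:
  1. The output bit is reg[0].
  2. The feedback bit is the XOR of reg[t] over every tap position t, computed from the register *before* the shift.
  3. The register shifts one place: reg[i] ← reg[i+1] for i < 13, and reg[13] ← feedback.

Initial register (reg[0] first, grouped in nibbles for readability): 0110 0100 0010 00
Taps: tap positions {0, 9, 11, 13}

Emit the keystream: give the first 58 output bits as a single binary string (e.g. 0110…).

0110010000100000111100011101101110110111110011100100011010

k : reg_k → out_k, fb_k
0: 01100100001000 → 0, fb=0
1: 11001000010000 → 1, fb=0
2: 10010000100000 → 1, fb=1
3: 00100001000001 → 0, fb=1
4: 01000010000011 → 0, fb=1
5: 10000100000111 → 1, fb=1
6: 00001000001111 → 0, fb=0
7: 00010000011110 → 0, fb=0
8: 00100000111100 → 0, fb=0
9: 01000001111000 → 0, fb=1
10: 10000011110001 → 1, fb=1
11: 00000111100011 → 0, fb=1
12: 00001111000111 → 0, fb=0
13: 00011110001110 → 0, fb=1
14: 00111100011101 → 0, fb=1
15: 01111000111011 → 0, fb=0
16: 11110001110110 → 1, fb=1
17: 11100011101101 → 1, fb=1
18: 11000111011011 → 1, fb=1
19: 10001110110111 → 1, fb=0
20: 00011101101110 → 0, fb=1
21: 00111011011101 → 0, fb=1
22: 01110110111011 → 0, fb=0
23: 11101101110110 → 1, fb=1
24: 11011011101101 → 1, fb=1
25: 10110111011011 → 1, fb=1
26: 01101110110111 → 0, fb=1
27: 11011101101111 → 1, fb=1
28: 10111011011111 → 1, fb=0
29: 01110110111110 → 0, fb=0
30: 11101101111100 → 1, fb=1
31: 11011011111001 → 1, fb=1
32: 10110111110011 → 1, fb=1
33: 01101111100111 → 0, fb=0
34: 11011111001110 → 1, fb=0
35: 10111110011100 → 1, fb=1
36: 01111100111001 → 0, fb=0
37: 11111001110010 → 1, fb=0
38: 11110011100100 → 1, fb=0
39: 11100111001000 → 1, fb=1
40: 11001110010001 → 1, fb=1
41: 10011100100011 → 1, fb=0
42: 00111001000110 → 0, fb=1
43: 01110010001101 → 0, fb=0
44: 11100100011010 → 1, fb=0
45: 11001000110100 → 1, fb=1
46: 10010001101001 → 1, fb=0
47: 00100011010010 → 0, fb=1
48: 01000110100101 → 0, fb=0
49: 10001101001010 → 1, fb=1
50: 00011010010101 → 0, fb=1
51: 00110100101011 → 0, fb=1
52: 01101001010111 → 0, fb=1
53: 11010010101111 → 1, fb=1
54: 10100101011111 → 1, fb=0
55: 01001010111110 → 0, fb=0
56: 10010101111100 → 1, fb=1
57: 00101011111001 → 0, fb=0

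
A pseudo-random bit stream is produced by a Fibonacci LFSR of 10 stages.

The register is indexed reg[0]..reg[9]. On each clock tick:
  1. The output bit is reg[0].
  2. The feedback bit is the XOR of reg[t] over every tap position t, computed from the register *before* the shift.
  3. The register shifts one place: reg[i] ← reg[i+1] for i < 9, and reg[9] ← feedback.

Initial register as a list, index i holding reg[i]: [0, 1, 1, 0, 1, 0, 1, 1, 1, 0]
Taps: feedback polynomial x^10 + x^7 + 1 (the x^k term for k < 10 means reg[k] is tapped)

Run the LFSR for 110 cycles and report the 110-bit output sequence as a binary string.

tick  register→output (feedback)
  0  0110101110→0 (1)
  1  1101011101→1 (0)
  2  1010111010→1 (1)
  3  0101110101→0 (1)
  4  1011101011→1 (1)
  5  0111010111→0 (1)
  6  1110101111→1 (0)
  7  1101011110→1 (0)
  8  1010111100→1 (0)
  9  0101111000→0 (0)
 10  1011110000→1 (1)
 11  0111100001→0 (0)
 12  1111000010→1 (1)
 13  1110000101→1 (0)
 14  1100001010→1 (1)
 15  1000010101→1 (0)
 16  0000101010→0 (0)
 17  0001010100→0 (1)
 18  0010101001→0 (0)
 19  0101010010→0 (0)
 20  1010100100→1 (0)
 21  0101001000→0 (0)
 22  1010010000→1 (1)
 23  0100100001→0 (0)
 24  1001000010→1 (1)
 25  0010000101→0 (1)
 26  0100001011→0 (0)
 27  1000010110→1 (0)
 28  0000101100→0 (1)
 29  0001011001→0 (0)
 30  0010110010→0 (0)
 31  0101100100→0 (1)
 32  1011001001→1 (1)
 33  0110010011→0 (0)
 34  1100100110→1 (0)
 35  1001001100→1 (0)
 36  0010011000→0 (0)
 37  0100110000→0 (0)
 38  1001100000→1 (1)
 39  0011000001→0 (0)
 40  0110000010→0 (0)
 41  1100000100→1 (0)
 42  1000001000→1 (1)
 43  0000010001→0 (0)
 44  0000100010→0 (0)
 45  0001000100→0 (1)
 46  0010001001→0 (0)
 47  0100010010→0 (0)
 48  1000100100→1 (0)
 49  0001001000→0 (0)
 50  0010010000→0 (0)
 51  0100100000→0 (0)
 52  1001000000→1 (1)
 53  0010000001→0 (0)
 54  0100000010→0 (0)
 55  1000000100→1 (0)
 56  0000001000→0 (0)
 57  0000010000→0 (0)
 58  0000100000→0 (0)
 59  0001000000→0 (0)
 60  0010000000→0 (0)
 61  0100000000→0 (0)
 62  1000000000→1 (1)
 63  0000000001→0 (0)
 64  0000000010→0 (0)
 65  0000000100→0 (1)
 66  0000001001→0 (0)
 67  0000010010→0 (0)
 68  0000100100→0 (1)
 69  0001001001→0 (0)
 70  0010010010→0 (0)
 71  0100100100→0 (1)
 72  1001001001→1 (1)
 73  0010010011→0 (0)
 74  0100100110→0 (1)
 75  1001001101→1 (0)
 76  0010011010→0 (0)
 77  0100110100→0 (1)
 78  1001101001→1 (1)
 79  0011010011→0 (0)
 80  0110100110→0 (1)
 81  1101001101→1 (0)
 82  1010011010→1 (1)
 83  0100110101→0 (1)
 84  1001101011→1 (1)
 85  0011010111→0 (1)
 86  0110101111→0 (1)
 87  1101011111→1 (0)
 88  1010111110→1 (0)
 89  0101111100→0 (1)
 90  1011111001→1 (1)
 91  0111110011→0 (0)
 92  1111100110→1 (0)
 93  1111001100→1 (0)
 94  1110011000→1 (1)
 95  1100110001→1 (1)
 96  1001100011→1 (1)
 97  0011000111→0 (1)
 98  0110001111→0 (1)
 99  1100011111→1 (0)
100  1000111110→1 (0)
101  0001111100→0 (1)
102  0011111001→0 (0)
103  0111110010→0 (0)
104  1111100100→1 (0)
105  1111001000→1 (1)
106  1110010001→1 (1)
107  1100100011→1 (1)
108  1001000111→1 (0)
109  0010001110→0 (1)

01101011101011110000101010010000101100100110000010001001000000100000000010010010011010011010111110011000111110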